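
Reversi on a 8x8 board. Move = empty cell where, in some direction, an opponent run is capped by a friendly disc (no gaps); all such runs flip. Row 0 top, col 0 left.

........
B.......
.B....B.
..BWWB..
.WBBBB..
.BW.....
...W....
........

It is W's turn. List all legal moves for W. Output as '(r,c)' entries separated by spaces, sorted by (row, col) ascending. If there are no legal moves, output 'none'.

(0,0): no bracket -> illegal
(0,1): no bracket -> illegal
(1,1): no bracket -> illegal
(1,2): no bracket -> illegal
(1,5): no bracket -> illegal
(1,6): no bracket -> illegal
(1,7): no bracket -> illegal
(2,0): no bracket -> illegal
(2,2): flips 2 -> legal
(2,3): flips 1 -> legal
(2,4): no bracket -> illegal
(2,5): no bracket -> illegal
(2,7): no bracket -> illegal
(3,0): no bracket -> illegal
(3,1): flips 1 -> legal
(3,6): flips 1 -> legal
(3,7): no bracket -> illegal
(4,0): no bracket -> illegal
(4,6): flips 4 -> legal
(5,0): flips 1 -> legal
(5,3): flips 1 -> legal
(5,4): flips 1 -> legal
(5,5): flips 1 -> legal
(5,6): flips 1 -> legal
(6,0): flips 2 -> legal
(6,1): flips 1 -> legal
(6,2): no bracket -> illegal

Answer: (2,2) (2,3) (3,1) (3,6) (4,6) (5,0) (5,3) (5,4) (5,5) (5,6) (6,0) (6,1)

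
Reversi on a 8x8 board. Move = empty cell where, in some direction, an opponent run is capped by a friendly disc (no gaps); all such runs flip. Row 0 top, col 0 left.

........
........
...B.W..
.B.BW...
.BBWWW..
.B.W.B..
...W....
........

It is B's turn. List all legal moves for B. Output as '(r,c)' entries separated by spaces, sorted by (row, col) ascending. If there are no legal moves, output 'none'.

Answer: (3,5) (4,6) (5,6) (6,4) (7,3)

Derivation:
(1,4): no bracket -> illegal
(1,5): no bracket -> illegal
(1,6): no bracket -> illegal
(2,4): no bracket -> illegal
(2,6): no bracket -> illegal
(3,2): no bracket -> illegal
(3,5): flips 2 -> legal
(3,6): no bracket -> illegal
(4,6): flips 3 -> legal
(5,2): no bracket -> illegal
(5,4): no bracket -> illegal
(5,6): flips 2 -> legal
(6,2): no bracket -> illegal
(6,4): flips 1 -> legal
(7,2): no bracket -> illegal
(7,3): flips 3 -> legal
(7,4): no bracket -> illegal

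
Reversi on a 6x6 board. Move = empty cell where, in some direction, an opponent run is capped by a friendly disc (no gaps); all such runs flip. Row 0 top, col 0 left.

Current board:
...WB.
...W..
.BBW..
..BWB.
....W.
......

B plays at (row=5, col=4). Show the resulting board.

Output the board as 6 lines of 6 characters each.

Answer: ...WB.
...W..
.BBW..
..BWB.
....B.
....B.

Derivation:
Place B at (5,4); scan 8 dirs for brackets.
Dir NW: first cell '.' (not opp) -> no flip
Dir N: opp run (4,4) capped by B -> flip
Dir NE: first cell '.' (not opp) -> no flip
Dir W: first cell '.' (not opp) -> no flip
Dir E: first cell '.' (not opp) -> no flip
Dir SW: edge -> no flip
Dir S: edge -> no flip
Dir SE: edge -> no flip
All flips: (4,4)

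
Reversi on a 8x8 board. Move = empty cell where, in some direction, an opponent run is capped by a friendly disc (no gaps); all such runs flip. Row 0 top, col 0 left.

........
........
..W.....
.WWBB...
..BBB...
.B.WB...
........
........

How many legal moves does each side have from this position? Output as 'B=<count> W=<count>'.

-- B to move --
(1,1): flips 1 -> legal
(1,2): flips 2 -> legal
(1,3): no bracket -> illegal
(2,0): flips 1 -> legal
(2,1): flips 1 -> legal
(2,3): no bracket -> illegal
(3,0): flips 2 -> legal
(4,0): no bracket -> illegal
(4,1): no bracket -> illegal
(5,2): flips 1 -> legal
(6,2): flips 1 -> legal
(6,3): flips 1 -> legal
(6,4): flips 1 -> legal
B mobility = 9
-- W to move --
(2,3): flips 2 -> legal
(2,4): no bracket -> illegal
(2,5): no bracket -> illegal
(3,5): flips 3 -> legal
(4,0): no bracket -> illegal
(4,1): no bracket -> illegal
(4,5): no bracket -> illegal
(5,0): no bracket -> illegal
(5,2): flips 1 -> legal
(5,5): flips 3 -> legal
(6,0): no bracket -> illegal
(6,1): no bracket -> illegal
(6,2): no bracket -> illegal
(6,3): no bracket -> illegal
(6,4): no bracket -> illegal
(6,5): flips 2 -> legal
W mobility = 5

Answer: B=9 W=5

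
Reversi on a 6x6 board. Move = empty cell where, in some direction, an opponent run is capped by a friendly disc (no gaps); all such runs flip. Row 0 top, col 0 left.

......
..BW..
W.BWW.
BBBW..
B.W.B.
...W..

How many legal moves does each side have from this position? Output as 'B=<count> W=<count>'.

-- B to move --
(0,2): no bracket -> illegal
(0,3): no bracket -> illegal
(0,4): flips 1 -> legal
(1,0): flips 1 -> legal
(1,1): no bracket -> illegal
(1,4): flips 2 -> legal
(1,5): no bracket -> illegal
(2,1): no bracket -> illegal
(2,5): flips 2 -> legal
(3,4): flips 2 -> legal
(3,5): no bracket -> illegal
(4,1): no bracket -> illegal
(4,3): no bracket -> illegal
(5,1): no bracket -> illegal
(5,2): flips 1 -> legal
(5,4): no bracket -> illegal
B mobility = 6
-- W to move --
(0,1): flips 1 -> legal
(0,2): flips 3 -> legal
(0,3): no bracket -> illegal
(1,1): flips 2 -> legal
(2,1): flips 1 -> legal
(3,4): no bracket -> illegal
(3,5): flips 1 -> legal
(4,1): flips 1 -> legal
(4,3): no bracket -> illegal
(4,5): no bracket -> illegal
(5,0): flips 2 -> legal
(5,1): no bracket -> illegal
(5,4): no bracket -> illegal
(5,5): flips 1 -> legal
W mobility = 8

Answer: B=6 W=8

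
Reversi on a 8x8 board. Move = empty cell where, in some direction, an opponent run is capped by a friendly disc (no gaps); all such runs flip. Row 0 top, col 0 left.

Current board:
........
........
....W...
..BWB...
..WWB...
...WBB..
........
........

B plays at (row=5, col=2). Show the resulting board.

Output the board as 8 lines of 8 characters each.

Answer: ........
........
....W...
..BWB...
..BBB...
..BBBB..
........
........

Derivation:
Place B at (5,2); scan 8 dirs for brackets.
Dir NW: first cell '.' (not opp) -> no flip
Dir N: opp run (4,2) capped by B -> flip
Dir NE: opp run (4,3) capped by B -> flip
Dir W: first cell '.' (not opp) -> no flip
Dir E: opp run (5,3) capped by B -> flip
Dir SW: first cell '.' (not opp) -> no flip
Dir S: first cell '.' (not opp) -> no flip
Dir SE: first cell '.' (not opp) -> no flip
All flips: (4,2) (4,3) (5,3)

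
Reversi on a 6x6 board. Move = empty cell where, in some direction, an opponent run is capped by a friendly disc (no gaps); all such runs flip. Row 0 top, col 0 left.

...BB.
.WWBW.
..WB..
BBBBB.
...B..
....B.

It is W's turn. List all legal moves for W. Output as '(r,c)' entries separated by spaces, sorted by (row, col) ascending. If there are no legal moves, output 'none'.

(0,2): no bracket -> illegal
(0,5): no bracket -> illegal
(1,5): no bracket -> illegal
(2,0): no bracket -> illegal
(2,1): no bracket -> illegal
(2,4): flips 1 -> legal
(2,5): no bracket -> illegal
(3,5): no bracket -> illegal
(4,0): flips 1 -> legal
(4,1): flips 2 -> legal
(4,2): flips 1 -> legal
(4,4): flips 1 -> legal
(4,5): flips 2 -> legal
(5,2): no bracket -> illegal
(5,3): no bracket -> illegal
(5,5): no bracket -> illegal

Answer: (2,4) (4,0) (4,1) (4,2) (4,4) (4,5)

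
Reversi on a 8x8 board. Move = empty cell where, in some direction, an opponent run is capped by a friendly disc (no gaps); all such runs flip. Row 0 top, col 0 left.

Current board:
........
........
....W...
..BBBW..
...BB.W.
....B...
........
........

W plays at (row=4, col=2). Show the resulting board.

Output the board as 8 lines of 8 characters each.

Answer: ........
........
....W...
..BWBW..
..WBB.W.
....B...
........
........

Derivation:
Place W at (4,2); scan 8 dirs for brackets.
Dir NW: first cell '.' (not opp) -> no flip
Dir N: opp run (3,2), next='.' -> no flip
Dir NE: opp run (3,3) capped by W -> flip
Dir W: first cell '.' (not opp) -> no flip
Dir E: opp run (4,3) (4,4), next='.' -> no flip
Dir SW: first cell '.' (not opp) -> no flip
Dir S: first cell '.' (not opp) -> no flip
Dir SE: first cell '.' (not opp) -> no flip
All flips: (3,3)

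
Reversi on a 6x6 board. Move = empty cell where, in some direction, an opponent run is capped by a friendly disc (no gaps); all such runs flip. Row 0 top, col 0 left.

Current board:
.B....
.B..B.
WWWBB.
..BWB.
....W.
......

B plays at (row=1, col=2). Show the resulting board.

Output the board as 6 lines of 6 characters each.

Answer: .B....
.BB.B.
WWBBB.
..BWB.
....W.
......

Derivation:
Place B at (1,2); scan 8 dirs for brackets.
Dir NW: first cell 'B' (not opp) -> no flip
Dir N: first cell '.' (not opp) -> no flip
Dir NE: first cell '.' (not opp) -> no flip
Dir W: first cell 'B' (not opp) -> no flip
Dir E: first cell '.' (not opp) -> no flip
Dir SW: opp run (2,1), next='.' -> no flip
Dir S: opp run (2,2) capped by B -> flip
Dir SE: first cell 'B' (not opp) -> no flip
All flips: (2,2)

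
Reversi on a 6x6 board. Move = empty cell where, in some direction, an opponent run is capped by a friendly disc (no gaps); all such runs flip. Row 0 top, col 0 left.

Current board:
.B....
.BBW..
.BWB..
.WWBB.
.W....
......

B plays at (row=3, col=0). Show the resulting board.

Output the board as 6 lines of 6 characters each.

Place B at (3,0); scan 8 dirs for brackets.
Dir NW: edge -> no flip
Dir N: first cell '.' (not opp) -> no flip
Dir NE: first cell 'B' (not opp) -> no flip
Dir W: edge -> no flip
Dir E: opp run (3,1) (3,2) capped by B -> flip
Dir SW: edge -> no flip
Dir S: first cell '.' (not opp) -> no flip
Dir SE: opp run (4,1), next='.' -> no flip
All flips: (3,1) (3,2)

Answer: .B....
.BBW..
.BWB..
BBBBB.
.W....
......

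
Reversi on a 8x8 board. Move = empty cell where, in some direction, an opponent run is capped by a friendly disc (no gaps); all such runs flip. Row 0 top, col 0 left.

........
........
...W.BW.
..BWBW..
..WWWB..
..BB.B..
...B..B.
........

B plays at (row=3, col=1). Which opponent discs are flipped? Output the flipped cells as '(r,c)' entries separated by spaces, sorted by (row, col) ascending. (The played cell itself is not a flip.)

Dir NW: first cell '.' (not opp) -> no flip
Dir N: first cell '.' (not opp) -> no flip
Dir NE: first cell '.' (not opp) -> no flip
Dir W: first cell '.' (not opp) -> no flip
Dir E: first cell 'B' (not opp) -> no flip
Dir SW: first cell '.' (not opp) -> no flip
Dir S: first cell '.' (not opp) -> no flip
Dir SE: opp run (4,2) capped by B -> flip

Answer: (4,2)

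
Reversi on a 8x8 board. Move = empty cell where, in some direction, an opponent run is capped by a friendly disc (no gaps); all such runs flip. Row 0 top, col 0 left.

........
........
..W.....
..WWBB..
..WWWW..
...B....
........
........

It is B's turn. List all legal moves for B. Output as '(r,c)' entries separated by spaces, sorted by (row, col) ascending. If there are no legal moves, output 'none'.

Answer: (2,3) (3,1) (5,2) (5,4) (5,5) (5,6)

Derivation:
(1,1): no bracket -> illegal
(1,2): no bracket -> illegal
(1,3): no bracket -> illegal
(2,1): no bracket -> illegal
(2,3): flips 2 -> legal
(2,4): no bracket -> illegal
(3,1): flips 3 -> legal
(3,6): no bracket -> illegal
(4,1): no bracket -> illegal
(4,6): no bracket -> illegal
(5,1): no bracket -> illegal
(5,2): flips 1 -> legal
(5,4): flips 1 -> legal
(5,5): flips 1 -> legal
(5,6): flips 1 -> legal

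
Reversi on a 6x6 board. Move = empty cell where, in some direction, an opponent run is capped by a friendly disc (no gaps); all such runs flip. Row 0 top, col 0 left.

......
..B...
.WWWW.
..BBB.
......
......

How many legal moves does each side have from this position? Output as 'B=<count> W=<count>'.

Answer: B=6 W=8

Derivation:
-- B to move --
(1,0): flips 1 -> legal
(1,1): flips 1 -> legal
(1,3): flips 1 -> legal
(1,4): flips 2 -> legal
(1,5): flips 1 -> legal
(2,0): no bracket -> illegal
(2,5): no bracket -> illegal
(3,0): flips 1 -> legal
(3,1): no bracket -> illegal
(3,5): no bracket -> illegal
B mobility = 6
-- W to move --
(0,1): flips 1 -> legal
(0,2): flips 1 -> legal
(0,3): flips 1 -> legal
(1,1): no bracket -> illegal
(1,3): no bracket -> illegal
(2,5): no bracket -> illegal
(3,1): no bracket -> illegal
(3,5): no bracket -> illegal
(4,1): flips 1 -> legal
(4,2): flips 2 -> legal
(4,3): flips 2 -> legal
(4,4): flips 2 -> legal
(4,5): flips 1 -> legal
W mobility = 8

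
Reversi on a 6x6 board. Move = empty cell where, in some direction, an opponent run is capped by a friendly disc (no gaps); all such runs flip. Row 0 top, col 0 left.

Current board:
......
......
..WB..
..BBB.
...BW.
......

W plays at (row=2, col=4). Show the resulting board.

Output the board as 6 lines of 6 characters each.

Place W at (2,4); scan 8 dirs for brackets.
Dir NW: first cell '.' (not opp) -> no flip
Dir N: first cell '.' (not opp) -> no flip
Dir NE: first cell '.' (not opp) -> no flip
Dir W: opp run (2,3) capped by W -> flip
Dir E: first cell '.' (not opp) -> no flip
Dir SW: opp run (3,3), next='.' -> no flip
Dir S: opp run (3,4) capped by W -> flip
Dir SE: first cell '.' (not opp) -> no flip
All flips: (2,3) (3,4)

Answer: ......
......
..WWW.
..BBW.
...BW.
......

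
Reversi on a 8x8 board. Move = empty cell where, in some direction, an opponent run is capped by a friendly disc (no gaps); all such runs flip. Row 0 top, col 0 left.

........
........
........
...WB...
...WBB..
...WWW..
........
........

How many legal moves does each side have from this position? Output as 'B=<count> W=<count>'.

Answer: B=9 W=5

Derivation:
-- B to move --
(2,2): flips 1 -> legal
(2,3): no bracket -> illegal
(2,4): no bracket -> illegal
(3,2): flips 1 -> legal
(4,2): flips 1 -> legal
(4,6): no bracket -> illegal
(5,2): flips 1 -> legal
(5,6): no bracket -> illegal
(6,2): flips 1 -> legal
(6,3): flips 1 -> legal
(6,4): flips 1 -> legal
(6,5): flips 1 -> legal
(6,6): flips 1 -> legal
B mobility = 9
-- W to move --
(2,3): no bracket -> illegal
(2,4): flips 2 -> legal
(2,5): flips 1 -> legal
(3,5): flips 3 -> legal
(3,6): flips 1 -> legal
(4,6): flips 2 -> legal
(5,6): no bracket -> illegal
W mobility = 5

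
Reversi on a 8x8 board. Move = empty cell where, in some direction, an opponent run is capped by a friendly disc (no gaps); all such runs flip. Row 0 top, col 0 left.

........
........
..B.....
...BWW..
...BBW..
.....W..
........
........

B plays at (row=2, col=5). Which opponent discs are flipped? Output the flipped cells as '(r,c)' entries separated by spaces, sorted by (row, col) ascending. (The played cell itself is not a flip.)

Dir NW: first cell '.' (not opp) -> no flip
Dir N: first cell '.' (not opp) -> no flip
Dir NE: first cell '.' (not opp) -> no flip
Dir W: first cell '.' (not opp) -> no flip
Dir E: first cell '.' (not opp) -> no flip
Dir SW: opp run (3,4) capped by B -> flip
Dir S: opp run (3,5) (4,5) (5,5), next='.' -> no flip
Dir SE: first cell '.' (not opp) -> no flip

Answer: (3,4)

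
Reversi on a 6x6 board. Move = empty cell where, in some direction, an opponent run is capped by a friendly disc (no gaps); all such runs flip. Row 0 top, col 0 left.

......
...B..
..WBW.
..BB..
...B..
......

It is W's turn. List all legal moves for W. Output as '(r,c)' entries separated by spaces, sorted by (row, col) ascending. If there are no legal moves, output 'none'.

(0,2): flips 1 -> legal
(0,3): no bracket -> illegal
(0,4): flips 1 -> legal
(1,2): no bracket -> illegal
(1,4): no bracket -> illegal
(2,1): no bracket -> illegal
(3,1): no bracket -> illegal
(3,4): no bracket -> illegal
(4,1): no bracket -> illegal
(4,2): flips 2 -> legal
(4,4): flips 1 -> legal
(5,2): no bracket -> illegal
(5,3): no bracket -> illegal
(5,4): no bracket -> illegal

Answer: (0,2) (0,4) (4,2) (4,4)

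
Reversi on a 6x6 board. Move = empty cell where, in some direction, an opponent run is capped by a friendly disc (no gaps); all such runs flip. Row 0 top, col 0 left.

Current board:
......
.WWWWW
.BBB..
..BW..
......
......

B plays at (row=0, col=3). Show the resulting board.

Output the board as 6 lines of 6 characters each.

Place B at (0,3); scan 8 dirs for brackets.
Dir NW: edge -> no flip
Dir N: edge -> no flip
Dir NE: edge -> no flip
Dir W: first cell '.' (not opp) -> no flip
Dir E: first cell '.' (not opp) -> no flip
Dir SW: opp run (1,2) capped by B -> flip
Dir S: opp run (1,3) capped by B -> flip
Dir SE: opp run (1,4), next='.' -> no flip
All flips: (1,2) (1,3)

Answer: ...B..
.WBBWW
.BBB..
..BW..
......
......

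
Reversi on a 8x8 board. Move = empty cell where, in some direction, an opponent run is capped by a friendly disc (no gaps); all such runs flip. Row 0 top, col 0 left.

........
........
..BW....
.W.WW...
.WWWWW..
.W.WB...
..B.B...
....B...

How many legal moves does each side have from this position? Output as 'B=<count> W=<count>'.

-- B to move --
(1,2): no bracket -> illegal
(1,3): no bracket -> illegal
(1,4): no bracket -> illegal
(2,0): flips 3 -> legal
(2,1): no bracket -> illegal
(2,4): flips 3 -> legal
(2,5): no bracket -> illegal
(3,0): no bracket -> illegal
(3,2): flips 1 -> legal
(3,5): flips 2 -> legal
(3,6): flips 1 -> legal
(4,0): flips 2 -> legal
(4,6): no bracket -> illegal
(5,0): no bracket -> illegal
(5,2): flips 1 -> legal
(5,5): flips 2 -> legal
(5,6): no bracket -> illegal
(6,0): no bracket -> illegal
(6,1): no bracket -> illegal
(6,3): no bracket -> illegal
B mobility = 8
-- W to move --
(1,1): flips 1 -> legal
(1,2): no bracket -> illegal
(1,3): flips 1 -> legal
(2,1): flips 1 -> legal
(3,2): no bracket -> illegal
(5,2): no bracket -> illegal
(5,5): flips 1 -> legal
(6,1): no bracket -> illegal
(6,3): flips 1 -> legal
(6,5): flips 1 -> legal
(7,1): flips 1 -> legal
(7,2): no bracket -> illegal
(7,3): flips 1 -> legal
(7,5): flips 1 -> legal
W mobility = 9

Answer: B=8 W=9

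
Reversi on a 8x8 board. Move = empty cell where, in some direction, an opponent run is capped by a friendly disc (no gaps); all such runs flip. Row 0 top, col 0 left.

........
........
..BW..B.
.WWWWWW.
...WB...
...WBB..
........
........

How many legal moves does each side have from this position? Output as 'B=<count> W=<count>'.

Answer: B=7 W=11

Derivation:
-- B to move --
(1,2): no bracket -> illegal
(1,3): no bracket -> illegal
(1,4): no bracket -> illegal
(2,0): no bracket -> illegal
(2,1): flips 2 -> legal
(2,4): flips 2 -> legal
(2,5): no bracket -> illegal
(2,7): no bracket -> illegal
(3,0): no bracket -> illegal
(3,7): no bracket -> illegal
(4,0): flips 1 -> legal
(4,1): no bracket -> illegal
(4,2): flips 2 -> legal
(4,5): no bracket -> illegal
(4,6): flips 1 -> legal
(4,7): no bracket -> illegal
(5,2): flips 1 -> legal
(6,2): flips 1 -> legal
(6,3): no bracket -> illegal
(6,4): no bracket -> illegal
B mobility = 7
-- W to move --
(1,1): flips 1 -> legal
(1,2): flips 1 -> legal
(1,3): flips 1 -> legal
(1,5): no bracket -> illegal
(1,6): flips 1 -> legal
(1,7): flips 1 -> legal
(2,1): flips 1 -> legal
(2,5): no bracket -> illegal
(2,7): no bracket -> illegal
(3,7): no bracket -> illegal
(4,5): flips 1 -> legal
(4,6): no bracket -> illegal
(5,6): flips 2 -> legal
(6,3): no bracket -> illegal
(6,4): flips 2 -> legal
(6,5): flips 1 -> legal
(6,6): flips 2 -> legal
W mobility = 11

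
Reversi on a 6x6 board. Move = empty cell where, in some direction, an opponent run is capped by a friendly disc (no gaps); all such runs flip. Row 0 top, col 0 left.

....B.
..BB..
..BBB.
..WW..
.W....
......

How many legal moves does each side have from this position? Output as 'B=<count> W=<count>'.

-- B to move --
(2,1): no bracket -> illegal
(3,0): no bracket -> illegal
(3,1): no bracket -> illegal
(3,4): no bracket -> illegal
(4,0): no bracket -> illegal
(4,2): flips 2 -> legal
(4,3): flips 1 -> legal
(4,4): flips 1 -> legal
(5,0): flips 2 -> legal
(5,1): no bracket -> illegal
(5,2): no bracket -> illegal
B mobility = 4
-- W to move --
(0,1): no bracket -> illegal
(0,2): flips 2 -> legal
(0,3): flips 2 -> legal
(0,5): no bracket -> illegal
(1,1): flips 1 -> legal
(1,4): flips 1 -> legal
(1,5): flips 1 -> legal
(2,1): no bracket -> illegal
(2,5): no bracket -> illegal
(3,1): no bracket -> illegal
(3,4): no bracket -> illegal
(3,5): no bracket -> illegal
W mobility = 5

Answer: B=4 W=5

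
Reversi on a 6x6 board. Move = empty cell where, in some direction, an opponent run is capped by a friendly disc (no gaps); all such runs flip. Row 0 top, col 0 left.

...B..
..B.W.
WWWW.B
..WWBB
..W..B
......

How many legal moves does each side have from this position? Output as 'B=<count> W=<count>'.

Answer: B=3 W=2

Derivation:
-- B to move --
(0,4): no bracket -> illegal
(0,5): no bracket -> illegal
(1,0): no bracket -> illegal
(1,1): no bracket -> illegal
(1,3): no bracket -> illegal
(1,5): no bracket -> illegal
(2,4): no bracket -> illegal
(3,0): flips 1 -> legal
(3,1): flips 2 -> legal
(4,1): no bracket -> illegal
(4,3): no bracket -> illegal
(4,4): no bracket -> illegal
(5,1): no bracket -> illegal
(5,2): flips 3 -> legal
(5,3): no bracket -> illegal
B mobility = 3
-- W to move --
(0,1): flips 1 -> legal
(0,2): flips 1 -> legal
(0,4): no bracket -> illegal
(1,1): no bracket -> illegal
(1,3): no bracket -> illegal
(1,5): no bracket -> illegal
(2,4): no bracket -> illegal
(4,3): no bracket -> illegal
(4,4): no bracket -> illegal
(5,4): no bracket -> illegal
(5,5): no bracket -> illegal
W mobility = 2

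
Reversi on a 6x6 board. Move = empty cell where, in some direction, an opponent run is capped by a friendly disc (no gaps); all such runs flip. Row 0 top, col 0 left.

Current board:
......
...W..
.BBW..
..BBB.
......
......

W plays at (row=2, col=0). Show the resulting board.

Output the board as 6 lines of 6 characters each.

Answer: ......
...W..
WWWW..
..BBB.
......
......

Derivation:
Place W at (2,0); scan 8 dirs for brackets.
Dir NW: edge -> no flip
Dir N: first cell '.' (not opp) -> no flip
Dir NE: first cell '.' (not opp) -> no flip
Dir W: edge -> no flip
Dir E: opp run (2,1) (2,2) capped by W -> flip
Dir SW: edge -> no flip
Dir S: first cell '.' (not opp) -> no flip
Dir SE: first cell '.' (not opp) -> no flip
All flips: (2,1) (2,2)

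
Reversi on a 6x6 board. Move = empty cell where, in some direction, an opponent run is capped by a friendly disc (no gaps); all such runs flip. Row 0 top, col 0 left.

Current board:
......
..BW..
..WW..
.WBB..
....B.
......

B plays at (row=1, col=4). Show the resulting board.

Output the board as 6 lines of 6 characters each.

Answer: ......
..BBB.
..WB..
.WBB..
....B.
......

Derivation:
Place B at (1,4); scan 8 dirs for brackets.
Dir NW: first cell '.' (not opp) -> no flip
Dir N: first cell '.' (not opp) -> no flip
Dir NE: first cell '.' (not opp) -> no flip
Dir W: opp run (1,3) capped by B -> flip
Dir E: first cell '.' (not opp) -> no flip
Dir SW: opp run (2,3) capped by B -> flip
Dir S: first cell '.' (not opp) -> no flip
Dir SE: first cell '.' (not opp) -> no flip
All flips: (1,3) (2,3)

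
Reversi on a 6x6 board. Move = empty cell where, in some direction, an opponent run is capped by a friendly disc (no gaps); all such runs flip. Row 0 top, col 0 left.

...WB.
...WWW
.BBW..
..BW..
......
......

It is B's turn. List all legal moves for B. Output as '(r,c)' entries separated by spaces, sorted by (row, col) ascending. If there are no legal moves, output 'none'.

Answer: (0,2) (0,5) (2,4) (3,4) (4,4)

Derivation:
(0,2): flips 1 -> legal
(0,5): flips 2 -> legal
(1,2): no bracket -> illegal
(2,4): flips 2 -> legal
(2,5): no bracket -> illegal
(3,4): flips 1 -> legal
(4,2): no bracket -> illegal
(4,3): no bracket -> illegal
(4,4): flips 1 -> legal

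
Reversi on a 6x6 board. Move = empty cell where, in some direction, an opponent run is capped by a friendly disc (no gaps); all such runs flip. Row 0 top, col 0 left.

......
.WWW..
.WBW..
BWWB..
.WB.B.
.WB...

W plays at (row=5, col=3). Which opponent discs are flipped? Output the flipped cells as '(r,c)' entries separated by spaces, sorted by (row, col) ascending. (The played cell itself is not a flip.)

Dir NW: opp run (4,2) capped by W -> flip
Dir N: first cell '.' (not opp) -> no flip
Dir NE: opp run (4,4), next='.' -> no flip
Dir W: opp run (5,2) capped by W -> flip
Dir E: first cell '.' (not opp) -> no flip
Dir SW: edge -> no flip
Dir S: edge -> no flip
Dir SE: edge -> no flip

Answer: (4,2) (5,2)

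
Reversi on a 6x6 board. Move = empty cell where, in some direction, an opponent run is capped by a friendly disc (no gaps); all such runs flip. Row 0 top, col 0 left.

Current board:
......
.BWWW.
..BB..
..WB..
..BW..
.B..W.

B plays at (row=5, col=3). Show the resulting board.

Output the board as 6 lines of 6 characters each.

Answer: ......
.BWWW.
..BB..
..WB..
..BB..
.B.BW.

Derivation:
Place B at (5,3); scan 8 dirs for brackets.
Dir NW: first cell 'B' (not opp) -> no flip
Dir N: opp run (4,3) capped by B -> flip
Dir NE: first cell '.' (not opp) -> no flip
Dir W: first cell '.' (not opp) -> no flip
Dir E: opp run (5,4), next='.' -> no flip
Dir SW: edge -> no flip
Dir S: edge -> no flip
Dir SE: edge -> no flip
All flips: (4,3)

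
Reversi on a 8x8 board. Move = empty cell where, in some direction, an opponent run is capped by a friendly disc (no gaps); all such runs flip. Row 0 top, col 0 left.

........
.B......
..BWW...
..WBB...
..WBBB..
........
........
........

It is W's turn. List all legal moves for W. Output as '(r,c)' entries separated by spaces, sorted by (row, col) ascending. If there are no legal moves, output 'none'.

(0,0): no bracket -> illegal
(0,1): no bracket -> illegal
(0,2): no bracket -> illegal
(1,0): no bracket -> illegal
(1,2): flips 1 -> legal
(1,3): no bracket -> illegal
(2,0): no bracket -> illegal
(2,1): flips 1 -> legal
(2,5): no bracket -> illegal
(3,1): no bracket -> illegal
(3,5): flips 2 -> legal
(3,6): no bracket -> illegal
(4,6): flips 3 -> legal
(5,2): no bracket -> illegal
(5,3): flips 2 -> legal
(5,4): flips 3 -> legal
(5,5): no bracket -> illegal
(5,6): flips 2 -> legal

Answer: (1,2) (2,1) (3,5) (4,6) (5,3) (5,4) (5,6)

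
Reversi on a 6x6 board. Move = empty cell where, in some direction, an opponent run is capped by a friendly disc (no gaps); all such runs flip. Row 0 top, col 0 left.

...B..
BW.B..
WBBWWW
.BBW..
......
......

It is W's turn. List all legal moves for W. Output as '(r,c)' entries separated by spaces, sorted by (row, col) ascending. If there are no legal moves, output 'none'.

(0,0): flips 1 -> legal
(0,1): no bracket -> illegal
(0,2): flips 1 -> legal
(0,4): no bracket -> illegal
(1,2): no bracket -> illegal
(1,4): no bracket -> illegal
(3,0): flips 2 -> legal
(4,0): no bracket -> illegal
(4,1): flips 3 -> legal
(4,2): flips 1 -> legal
(4,3): no bracket -> illegal

Answer: (0,0) (0,2) (3,0) (4,1) (4,2)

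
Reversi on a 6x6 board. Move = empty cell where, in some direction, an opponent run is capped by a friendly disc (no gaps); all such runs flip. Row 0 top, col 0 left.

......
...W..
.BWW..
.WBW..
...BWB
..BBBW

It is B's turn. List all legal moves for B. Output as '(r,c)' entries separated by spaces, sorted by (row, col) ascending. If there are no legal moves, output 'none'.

(0,2): no bracket -> illegal
(0,3): flips 3 -> legal
(0,4): no bracket -> illegal
(1,1): no bracket -> illegal
(1,2): flips 1 -> legal
(1,4): flips 1 -> legal
(2,0): no bracket -> illegal
(2,4): flips 2 -> legal
(3,0): flips 1 -> legal
(3,4): flips 2 -> legal
(3,5): flips 1 -> legal
(4,0): no bracket -> illegal
(4,1): flips 1 -> legal
(4,2): no bracket -> illegal

Answer: (0,3) (1,2) (1,4) (2,4) (3,0) (3,4) (3,5) (4,1)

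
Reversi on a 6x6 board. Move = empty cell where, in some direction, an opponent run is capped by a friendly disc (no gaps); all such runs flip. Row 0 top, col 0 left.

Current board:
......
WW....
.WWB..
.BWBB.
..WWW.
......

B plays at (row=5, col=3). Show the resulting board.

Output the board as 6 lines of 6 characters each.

Answer: ......
WW....
.WWB..
.BWBB.
..BBW.
...B..

Derivation:
Place B at (5,3); scan 8 dirs for brackets.
Dir NW: opp run (4,2) capped by B -> flip
Dir N: opp run (4,3) capped by B -> flip
Dir NE: opp run (4,4), next='.' -> no flip
Dir W: first cell '.' (not opp) -> no flip
Dir E: first cell '.' (not opp) -> no flip
Dir SW: edge -> no flip
Dir S: edge -> no flip
Dir SE: edge -> no flip
All flips: (4,2) (4,3)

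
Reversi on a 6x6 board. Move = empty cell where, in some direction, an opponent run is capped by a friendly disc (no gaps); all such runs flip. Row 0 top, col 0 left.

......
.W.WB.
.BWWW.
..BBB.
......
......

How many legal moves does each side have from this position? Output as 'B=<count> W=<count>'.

Answer: B=6 W=10

Derivation:
-- B to move --
(0,0): flips 2 -> legal
(0,1): flips 1 -> legal
(0,2): no bracket -> illegal
(0,3): flips 2 -> legal
(0,4): no bracket -> illegal
(1,0): no bracket -> illegal
(1,2): flips 3 -> legal
(1,5): flips 1 -> legal
(2,0): no bracket -> illegal
(2,5): flips 3 -> legal
(3,1): no bracket -> illegal
(3,5): no bracket -> illegal
B mobility = 6
-- W to move --
(0,3): no bracket -> illegal
(0,4): flips 1 -> legal
(0,5): flips 1 -> legal
(1,0): no bracket -> illegal
(1,2): no bracket -> illegal
(1,5): flips 1 -> legal
(2,0): flips 1 -> legal
(2,5): no bracket -> illegal
(3,0): no bracket -> illegal
(3,1): flips 1 -> legal
(3,5): no bracket -> illegal
(4,1): flips 1 -> legal
(4,2): flips 2 -> legal
(4,3): flips 1 -> legal
(4,4): flips 2 -> legal
(4,5): flips 1 -> legal
W mobility = 10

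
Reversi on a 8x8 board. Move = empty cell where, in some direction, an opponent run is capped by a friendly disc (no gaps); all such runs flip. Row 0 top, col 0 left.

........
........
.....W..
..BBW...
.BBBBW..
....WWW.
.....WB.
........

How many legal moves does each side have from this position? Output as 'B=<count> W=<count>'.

Answer: B=6 W=8

Derivation:
-- B to move --
(1,4): no bracket -> illegal
(1,5): no bracket -> illegal
(1,6): flips 2 -> legal
(2,3): no bracket -> illegal
(2,4): flips 1 -> legal
(2,6): no bracket -> illegal
(3,5): flips 1 -> legal
(3,6): no bracket -> illegal
(4,6): flips 2 -> legal
(4,7): no bracket -> illegal
(5,3): no bracket -> illegal
(5,7): no bracket -> illegal
(6,3): no bracket -> illegal
(6,4): flips 2 -> legal
(6,7): no bracket -> illegal
(7,4): no bracket -> illegal
(7,5): no bracket -> illegal
(7,6): flips 2 -> legal
B mobility = 6
-- W to move --
(2,1): flips 2 -> legal
(2,2): flips 2 -> legal
(2,3): no bracket -> illegal
(2,4): no bracket -> illegal
(3,0): no bracket -> illegal
(3,1): flips 2 -> legal
(3,5): no bracket -> illegal
(4,0): flips 4 -> legal
(5,0): no bracket -> illegal
(5,1): no bracket -> illegal
(5,2): flips 1 -> legal
(5,3): no bracket -> illegal
(5,7): no bracket -> illegal
(6,7): flips 1 -> legal
(7,5): no bracket -> illegal
(7,6): flips 1 -> legal
(7,7): flips 1 -> legal
W mobility = 8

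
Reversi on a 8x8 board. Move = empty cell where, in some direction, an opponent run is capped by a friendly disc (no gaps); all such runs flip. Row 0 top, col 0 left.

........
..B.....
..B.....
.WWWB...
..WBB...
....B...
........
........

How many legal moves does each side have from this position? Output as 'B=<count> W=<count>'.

Answer: B=6 W=8

Derivation:
-- B to move --
(2,0): no bracket -> illegal
(2,1): flips 1 -> legal
(2,3): flips 1 -> legal
(2,4): no bracket -> illegal
(3,0): flips 3 -> legal
(4,0): flips 1 -> legal
(4,1): flips 1 -> legal
(5,1): no bracket -> illegal
(5,2): flips 2 -> legal
(5,3): no bracket -> illegal
B mobility = 6
-- W to move --
(0,1): no bracket -> illegal
(0,2): flips 2 -> legal
(0,3): no bracket -> illegal
(1,1): flips 1 -> legal
(1,3): flips 1 -> legal
(2,1): no bracket -> illegal
(2,3): no bracket -> illegal
(2,4): no bracket -> illegal
(2,5): no bracket -> illegal
(3,5): flips 1 -> legal
(4,5): flips 2 -> legal
(5,2): no bracket -> illegal
(5,3): flips 1 -> legal
(5,5): flips 1 -> legal
(6,3): no bracket -> illegal
(6,4): no bracket -> illegal
(6,5): flips 2 -> legal
W mobility = 8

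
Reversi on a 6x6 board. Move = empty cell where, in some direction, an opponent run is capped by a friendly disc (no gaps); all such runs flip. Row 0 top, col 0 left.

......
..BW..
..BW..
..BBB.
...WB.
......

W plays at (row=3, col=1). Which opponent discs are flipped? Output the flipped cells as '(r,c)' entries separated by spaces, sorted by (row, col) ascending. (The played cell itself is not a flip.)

Dir NW: first cell '.' (not opp) -> no flip
Dir N: first cell '.' (not opp) -> no flip
Dir NE: opp run (2,2) capped by W -> flip
Dir W: first cell '.' (not opp) -> no flip
Dir E: opp run (3,2) (3,3) (3,4), next='.' -> no flip
Dir SW: first cell '.' (not opp) -> no flip
Dir S: first cell '.' (not opp) -> no flip
Dir SE: first cell '.' (not opp) -> no flip

Answer: (2,2)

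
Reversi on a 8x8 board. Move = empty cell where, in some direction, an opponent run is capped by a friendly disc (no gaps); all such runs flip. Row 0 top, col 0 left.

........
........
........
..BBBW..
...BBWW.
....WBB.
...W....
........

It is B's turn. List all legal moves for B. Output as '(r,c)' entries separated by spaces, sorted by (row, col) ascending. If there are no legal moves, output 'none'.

Answer: (2,5) (2,6) (3,6) (3,7) (4,7) (5,3) (6,4) (6,5)

Derivation:
(2,4): no bracket -> illegal
(2,5): flips 2 -> legal
(2,6): flips 1 -> legal
(3,6): flips 2 -> legal
(3,7): flips 1 -> legal
(4,7): flips 2 -> legal
(5,2): no bracket -> illegal
(5,3): flips 1 -> legal
(5,7): no bracket -> illegal
(6,2): no bracket -> illegal
(6,4): flips 1 -> legal
(6,5): flips 1 -> legal
(7,2): no bracket -> illegal
(7,3): no bracket -> illegal
(7,4): no bracket -> illegal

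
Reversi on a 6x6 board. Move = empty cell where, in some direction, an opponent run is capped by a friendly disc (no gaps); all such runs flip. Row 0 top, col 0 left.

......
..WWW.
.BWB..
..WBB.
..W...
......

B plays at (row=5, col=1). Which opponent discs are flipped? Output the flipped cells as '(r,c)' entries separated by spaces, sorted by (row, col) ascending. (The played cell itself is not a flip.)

Dir NW: first cell '.' (not opp) -> no flip
Dir N: first cell '.' (not opp) -> no flip
Dir NE: opp run (4,2) capped by B -> flip
Dir W: first cell '.' (not opp) -> no flip
Dir E: first cell '.' (not opp) -> no flip
Dir SW: edge -> no flip
Dir S: edge -> no flip
Dir SE: edge -> no flip

Answer: (4,2)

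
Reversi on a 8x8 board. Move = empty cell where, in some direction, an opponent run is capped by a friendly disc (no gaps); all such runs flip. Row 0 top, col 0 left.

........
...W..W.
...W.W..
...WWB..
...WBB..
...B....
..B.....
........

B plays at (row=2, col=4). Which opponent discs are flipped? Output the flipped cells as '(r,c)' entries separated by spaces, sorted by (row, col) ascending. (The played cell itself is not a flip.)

Dir NW: opp run (1,3), next='.' -> no flip
Dir N: first cell '.' (not opp) -> no flip
Dir NE: first cell '.' (not opp) -> no flip
Dir W: opp run (2,3), next='.' -> no flip
Dir E: opp run (2,5), next='.' -> no flip
Dir SW: opp run (3,3), next='.' -> no flip
Dir S: opp run (3,4) capped by B -> flip
Dir SE: first cell 'B' (not opp) -> no flip

Answer: (3,4)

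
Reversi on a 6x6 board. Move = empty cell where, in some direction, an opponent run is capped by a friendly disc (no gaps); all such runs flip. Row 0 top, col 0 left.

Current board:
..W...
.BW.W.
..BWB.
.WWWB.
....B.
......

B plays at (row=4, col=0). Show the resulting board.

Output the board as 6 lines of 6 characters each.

Answer: ..W...
.BW.W.
..BWB.
.BWWB.
B...B.
......

Derivation:
Place B at (4,0); scan 8 dirs for brackets.
Dir NW: edge -> no flip
Dir N: first cell '.' (not opp) -> no flip
Dir NE: opp run (3,1) capped by B -> flip
Dir W: edge -> no flip
Dir E: first cell '.' (not opp) -> no flip
Dir SW: edge -> no flip
Dir S: first cell '.' (not opp) -> no flip
Dir SE: first cell '.' (not opp) -> no flip
All flips: (3,1)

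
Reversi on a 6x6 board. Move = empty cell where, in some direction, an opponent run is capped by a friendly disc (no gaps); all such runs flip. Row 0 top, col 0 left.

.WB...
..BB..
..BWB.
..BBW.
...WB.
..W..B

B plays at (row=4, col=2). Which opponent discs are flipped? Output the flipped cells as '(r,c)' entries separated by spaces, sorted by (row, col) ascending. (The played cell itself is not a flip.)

Dir NW: first cell '.' (not opp) -> no flip
Dir N: first cell 'B' (not opp) -> no flip
Dir NE: first cell 'B' (not opp) -> no flip
Dir W: first cell '.' (not opp) -> no flip
Dir E: opp run (4,3) capped by B -> flip
Dir SW: first cell '.' (not opp) -> no flip
Dir S: opp run (5,2), next=edge -> no flip
Dir SE: first cell '.' (not opp) -> no flip

Answer: (4,3)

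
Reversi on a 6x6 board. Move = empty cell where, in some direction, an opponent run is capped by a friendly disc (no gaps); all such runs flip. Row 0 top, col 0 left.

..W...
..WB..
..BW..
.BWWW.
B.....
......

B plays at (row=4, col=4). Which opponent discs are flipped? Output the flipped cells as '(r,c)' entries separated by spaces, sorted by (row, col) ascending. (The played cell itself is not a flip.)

Answer: (3,3)

Derivation:
Dir NW: opp run (3,3) capped by B -> flip
Dir N: opp run (3,4), next='.' -> no flip
Dir NE: first cell '.' (not opp) -> no flip
Dir W: first cell '.' (not opp) -> no flip
Dir E: first cell '.' (not opp) -> no flip
Dir SW: first cell '.' (not opp) -> no flip
Dir S: first cell '.' (not opp) -> no flip
Dir SE: first cell '.' (not opp) -> no flip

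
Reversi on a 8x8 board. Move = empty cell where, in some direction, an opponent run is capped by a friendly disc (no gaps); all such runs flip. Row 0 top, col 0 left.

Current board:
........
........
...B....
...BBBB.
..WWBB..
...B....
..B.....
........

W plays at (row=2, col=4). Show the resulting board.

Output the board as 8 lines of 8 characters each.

Place W at (2,4); scan 8 dirs for brackets.
Dir NW: first cell '.' (not opp) -> no flip
Dir N: first cell '.' (not opp) -> no flip
Dir NE: first cell '.' (not opp) -> no flip
Dir W: opp run (2,3), next='.' -> no flip
Dir E: first cell '.' (not opp) -> no flip
Dir SW: opp run (3,3) capped by W -> flip
Dir S: opp run (3,4) (4,4), next='.' -> no flip
Dir SE: opp run (3,5), next='.' -> no flip
All flips: (3,3)

Answer: ........
........
...BW...
...WBBB.
..WWBB..
...B....
..B.....
........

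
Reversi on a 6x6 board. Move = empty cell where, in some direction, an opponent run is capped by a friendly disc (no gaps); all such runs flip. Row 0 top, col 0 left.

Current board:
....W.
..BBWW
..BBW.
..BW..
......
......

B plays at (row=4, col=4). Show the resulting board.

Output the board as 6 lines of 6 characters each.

Answer: ....W.
..BBWW
..BBW.
..BB..
....B.
......

Derivation:
Place B at (4,4); scan 8 dirs for brackets.
Dir NW: opp run (3,3) capped by B -> flip
Dir N: first cell '.' (not opp) -> no flip
Dir NE: first cell '.' (not opp) -> no flip
Dir W: first cell '.' (not opp) -> no flip
Dir E: first cell '.' (not opp) -> no flip
Dir SW: first cell '.' (not opp) -> no flip
Dir S: first cell '.' (not opp) -> no flip
Dir SE: first cell '.' (not opp) -> no flip
All flips: (3,3)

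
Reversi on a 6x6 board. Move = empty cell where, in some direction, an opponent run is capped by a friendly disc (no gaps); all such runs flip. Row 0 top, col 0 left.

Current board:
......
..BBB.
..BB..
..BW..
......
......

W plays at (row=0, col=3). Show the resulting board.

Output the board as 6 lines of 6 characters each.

Answer: ...W..
..BWB.
..BW..
..BW..
......
......

Derivation:
Place W at (0,3); scan 8 dirs for brackets.
Dir NW: edge -> no flip
Dir N: edge -> no flip
Dir NE: edge -> no flip
Dir W: first cell '.' (not opp) -> no flip
Dir E: first cell '.' (not opp) -> no flip
Dir SW: opp run (1,2), next='.' -> no flip
Dir S: opp run (1,3) (2,3) capped by W -> flip
Dir SE: opp run (1,4), next='.' -> no flip
All flips: (1,3) (2,3)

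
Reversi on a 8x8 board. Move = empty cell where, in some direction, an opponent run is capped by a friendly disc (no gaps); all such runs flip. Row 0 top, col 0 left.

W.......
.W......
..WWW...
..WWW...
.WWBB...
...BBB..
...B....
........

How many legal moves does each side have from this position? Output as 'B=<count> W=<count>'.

-- B to move --
(0,1): no bracket -> illegal
(0,2): no bracket -> illegal
(1,0): no bracket -> illegal
(1,2): no bracket -> illegal
(1,3): flips 2 -> legal
(1,4): flips 2 -> legal
(1,5): no bracket -> illegal
(2,0): no bracket -> illegal
(2,1): flips 1 -> legal
(2,5): flips 1 -> legal
(3,0): no bracket -> illegal
(3,1): flips 1 -> legal
(3,5): no bracket -> illegal
(4,0): flips 2 -> legal
(4,5): no bracket -> illegal
(5,0): no bracket -> illegal
(5,1): no bracket -> illegal
(5,2): no bracket -> illegal
B mobility = 6
-- W to move --
(3,5): no bracket -> illegal
(4,5): flips 2 -> legal
(4,6): no bracket -> illegal
(5,2): flips 1 -> legal
(5,6): no bracket -> illegal
(6,2): no bracket -> illegal
(6,4): flips 3 -> legal
(6,5): flips 2 -> legal
(6,6): flips 2 -> legal
(7,2): no bracket -> illegal
(7,3): flips 3 -> legal
(7,4): no bracket -> illegal
W mobility = 6

Answer: B=6 W=6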